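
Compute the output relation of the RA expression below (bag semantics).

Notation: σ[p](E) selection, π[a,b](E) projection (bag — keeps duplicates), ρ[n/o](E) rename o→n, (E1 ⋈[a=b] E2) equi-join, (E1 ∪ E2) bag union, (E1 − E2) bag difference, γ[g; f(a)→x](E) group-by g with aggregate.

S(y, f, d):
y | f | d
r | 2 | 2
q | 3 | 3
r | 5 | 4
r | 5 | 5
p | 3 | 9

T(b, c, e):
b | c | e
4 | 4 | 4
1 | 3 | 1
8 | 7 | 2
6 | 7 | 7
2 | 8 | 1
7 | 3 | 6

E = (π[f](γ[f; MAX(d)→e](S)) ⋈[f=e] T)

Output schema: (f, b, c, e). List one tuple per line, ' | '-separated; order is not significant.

Row counts bottom-up:
  S → 5
  γ[f; MAX(d)→e](S) → 3
  π[f](γ[f; MAX(d)→e](S)) → 3
  T → 6
  (π[f](γ[f; MAX(d)→e](S)) ⋈[f=e] T) → 1

== RESULT ==
f | b | c | e
2 | 8 | 7 | 2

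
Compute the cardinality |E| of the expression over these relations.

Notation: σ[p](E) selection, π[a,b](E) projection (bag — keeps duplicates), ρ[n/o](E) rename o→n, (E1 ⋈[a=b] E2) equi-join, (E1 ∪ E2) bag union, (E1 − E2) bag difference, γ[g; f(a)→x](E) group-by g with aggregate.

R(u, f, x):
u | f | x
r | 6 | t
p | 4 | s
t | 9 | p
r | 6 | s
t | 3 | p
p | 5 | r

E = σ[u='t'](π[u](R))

Per-node cardinality:
  R → 6
  π[u](R) → 6
  σ[u='t'](π[u](R)) → 2

|E| = 2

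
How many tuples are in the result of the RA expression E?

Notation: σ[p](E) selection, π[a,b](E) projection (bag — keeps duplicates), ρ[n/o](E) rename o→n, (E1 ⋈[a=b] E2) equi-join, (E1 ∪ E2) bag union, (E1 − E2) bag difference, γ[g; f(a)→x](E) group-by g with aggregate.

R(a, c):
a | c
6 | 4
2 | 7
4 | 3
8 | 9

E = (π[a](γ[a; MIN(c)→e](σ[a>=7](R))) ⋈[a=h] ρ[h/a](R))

Subexpression sizes:
  R → 4
  σ[a>=7](R) → 1
  γ[a; MIN(c)→e](σ[a>=7](R)) → 1
  π[a](γ[a; MIN(c)→e](σ[a>=7](R))) → 1
  R → 4
  ρ[h/a](R) → 4
  (π[a](γ[a; MIN(c)→e](σ[a>=7](R))) ⋈[a=h] ρ[h/a](R)) → 1

|E| = 1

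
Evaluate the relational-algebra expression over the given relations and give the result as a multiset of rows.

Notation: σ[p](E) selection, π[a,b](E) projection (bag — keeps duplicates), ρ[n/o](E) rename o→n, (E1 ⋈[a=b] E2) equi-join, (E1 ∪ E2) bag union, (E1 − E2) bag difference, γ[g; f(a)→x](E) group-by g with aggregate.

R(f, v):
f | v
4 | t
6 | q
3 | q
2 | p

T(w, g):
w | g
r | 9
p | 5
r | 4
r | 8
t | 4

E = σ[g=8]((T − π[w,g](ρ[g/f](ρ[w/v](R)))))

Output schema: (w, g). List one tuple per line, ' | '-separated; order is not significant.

Stepwise |·|:
  T → 5
  R → 4
  ρ[w/v](R) → 4
  ρ[g/f](ρ[w/v](R)) → 4
  π[w,g](ρ[g/f](ρ[w/v](R))) → 4
  (T − π[w,g](ρ[g/f](ρ[w/v](R)))) → 4
  σ[g=8]((T − π[w,g](ρ[g/f](ρ[w/v](R))))) → 1

== RESULT ==
w | g
r | 8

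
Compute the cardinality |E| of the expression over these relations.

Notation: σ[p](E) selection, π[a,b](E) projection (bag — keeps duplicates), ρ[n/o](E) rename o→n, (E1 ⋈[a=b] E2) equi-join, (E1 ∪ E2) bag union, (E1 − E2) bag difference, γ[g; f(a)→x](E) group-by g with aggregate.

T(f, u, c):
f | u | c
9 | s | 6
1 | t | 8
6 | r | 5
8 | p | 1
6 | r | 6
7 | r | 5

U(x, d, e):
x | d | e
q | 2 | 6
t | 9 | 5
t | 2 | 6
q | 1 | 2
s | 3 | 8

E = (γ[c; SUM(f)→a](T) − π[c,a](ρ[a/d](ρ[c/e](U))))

Row counts bottom-up:
  T → 6
  γ[c; SUM(f)→a](T) → 4
  U → 5
  ρ[c/e](U) → 5
  ρ[a/d](ρ[c/e](U)) → 5
  π[c,a](ρ[a/d](ρ[c/e](U))) → 5
  (γ[c; SUM(f)→a](T) − π[c,a](ρ[a/d](ρ[c/e](U)))) → 4

|E| = 4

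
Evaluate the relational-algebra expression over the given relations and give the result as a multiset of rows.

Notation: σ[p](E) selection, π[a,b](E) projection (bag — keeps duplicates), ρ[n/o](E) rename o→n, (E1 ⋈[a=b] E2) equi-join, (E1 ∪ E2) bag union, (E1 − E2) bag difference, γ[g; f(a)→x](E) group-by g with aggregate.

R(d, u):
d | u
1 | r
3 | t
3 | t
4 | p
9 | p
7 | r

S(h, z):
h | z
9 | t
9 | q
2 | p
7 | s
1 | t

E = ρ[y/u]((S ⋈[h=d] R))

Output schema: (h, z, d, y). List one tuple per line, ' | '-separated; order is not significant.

Per-node cardinality:
  S → 5
  R → 6
  (S ⋈[h=d] R) → 4
  ρ[y/u]((S ⋈[h=d] R)) → 4

== RESULT ==
h | z | d | y
1 | t | 1 | r
7 | s | 7 | r
9 | q | 9 | p
9 | t | 9 | p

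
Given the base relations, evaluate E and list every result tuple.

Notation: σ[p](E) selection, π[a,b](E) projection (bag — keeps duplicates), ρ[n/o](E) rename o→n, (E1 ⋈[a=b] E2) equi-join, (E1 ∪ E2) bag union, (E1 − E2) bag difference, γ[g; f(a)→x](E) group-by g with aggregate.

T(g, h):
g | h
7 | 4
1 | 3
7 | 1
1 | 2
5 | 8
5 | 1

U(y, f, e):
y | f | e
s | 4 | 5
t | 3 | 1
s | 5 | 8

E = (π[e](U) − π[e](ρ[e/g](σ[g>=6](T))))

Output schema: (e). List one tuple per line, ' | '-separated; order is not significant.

Per-node cardinality:
  U → 3
  π[e](U) → 3
  T → 6
  σ[g>=6](T) → 2
  ρ[e/g](σ[g>=6](T)) → 2
  π[e](ρ[e/g](σ[g>=6](T))) → 2
  (π[e](U) − π[e](ρ[e/g](σ[g>=6](T)))) → 3

== RESULT ==
e
1
5
8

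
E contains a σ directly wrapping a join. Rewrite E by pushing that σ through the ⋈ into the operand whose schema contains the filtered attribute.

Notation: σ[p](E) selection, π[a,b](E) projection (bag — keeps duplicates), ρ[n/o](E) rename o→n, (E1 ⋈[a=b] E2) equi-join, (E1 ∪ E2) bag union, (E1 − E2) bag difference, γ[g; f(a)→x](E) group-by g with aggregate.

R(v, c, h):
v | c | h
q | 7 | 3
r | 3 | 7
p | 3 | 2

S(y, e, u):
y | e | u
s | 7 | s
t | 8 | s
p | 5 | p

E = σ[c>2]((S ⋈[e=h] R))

σ filters on c, owned by the right side.
E' = (S ⋈[e=h] σ[c>2](R))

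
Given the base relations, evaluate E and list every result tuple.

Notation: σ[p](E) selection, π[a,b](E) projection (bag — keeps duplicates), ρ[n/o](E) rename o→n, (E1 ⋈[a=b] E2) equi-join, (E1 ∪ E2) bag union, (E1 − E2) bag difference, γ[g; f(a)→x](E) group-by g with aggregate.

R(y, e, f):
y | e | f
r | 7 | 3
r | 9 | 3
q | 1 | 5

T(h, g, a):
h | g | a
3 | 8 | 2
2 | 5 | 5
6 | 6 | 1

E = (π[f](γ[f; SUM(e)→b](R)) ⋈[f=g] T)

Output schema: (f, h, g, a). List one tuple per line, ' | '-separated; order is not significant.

Stepwise |·|:
  R → 3
  γ[f; SUM(e)→b](R) → 2
  π[f](γ[f; SUM(e)→b](R)) → 2
  T → 3
  (π[f](γ[f; SUM(e)→b](R)) ⋈[f=g] T) → 1

== RESULT ==
f | h | g | a
5 | 2 | 5 | 5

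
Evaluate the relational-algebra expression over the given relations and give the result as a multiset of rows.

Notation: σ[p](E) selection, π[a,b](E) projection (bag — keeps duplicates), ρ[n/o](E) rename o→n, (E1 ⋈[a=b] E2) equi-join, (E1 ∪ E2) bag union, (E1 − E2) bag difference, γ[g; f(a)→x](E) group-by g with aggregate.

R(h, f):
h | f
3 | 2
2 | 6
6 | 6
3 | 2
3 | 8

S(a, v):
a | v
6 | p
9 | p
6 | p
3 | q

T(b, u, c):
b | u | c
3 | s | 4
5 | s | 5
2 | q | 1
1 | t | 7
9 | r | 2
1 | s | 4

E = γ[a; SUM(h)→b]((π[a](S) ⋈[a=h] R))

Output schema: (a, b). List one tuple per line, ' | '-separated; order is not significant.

Stepwise |·|:
  S → 4
  π[a](S) → 4
  R → 5
  (π[a](S) ⋈[a=h] R) → 5
  γ[a; SUM(h)→b]((π[a](S) ⋈[a=h] R)) → 2

== RESULT ==
a | b
3 | 9
6 | 12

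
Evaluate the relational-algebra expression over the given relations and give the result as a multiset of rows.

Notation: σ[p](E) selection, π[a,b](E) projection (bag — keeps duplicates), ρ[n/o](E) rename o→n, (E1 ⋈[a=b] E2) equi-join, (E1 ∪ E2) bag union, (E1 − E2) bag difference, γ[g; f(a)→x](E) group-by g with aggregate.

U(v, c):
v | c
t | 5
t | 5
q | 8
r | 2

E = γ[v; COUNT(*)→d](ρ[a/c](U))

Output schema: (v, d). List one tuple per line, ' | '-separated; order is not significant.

Stepwise |·|:
  U → 4
  ρ[a/c](U) → 4
  γ[v; COUNT(*)→d](ρ[a/c](U)) → 3

== RESULT ==
v | d
q | 1
r | 1
t | 2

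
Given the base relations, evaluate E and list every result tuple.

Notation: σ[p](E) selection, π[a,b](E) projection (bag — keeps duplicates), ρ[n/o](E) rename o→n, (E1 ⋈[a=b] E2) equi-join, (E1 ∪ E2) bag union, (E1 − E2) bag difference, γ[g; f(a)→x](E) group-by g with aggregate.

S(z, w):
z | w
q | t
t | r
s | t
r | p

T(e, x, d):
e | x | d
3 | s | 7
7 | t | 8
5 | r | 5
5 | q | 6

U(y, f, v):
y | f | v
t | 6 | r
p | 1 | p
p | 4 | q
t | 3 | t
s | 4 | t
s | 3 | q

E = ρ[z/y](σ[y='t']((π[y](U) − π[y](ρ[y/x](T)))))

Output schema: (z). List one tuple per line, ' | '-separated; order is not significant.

Subexpression sizes:
  U → 6
  π[y](U) → 6
  T → 4
  ρ[y/x](T) → 4
  π[y](ρ[y/x](T)) → 4
  (π[y](U) − π[y](ρ[y/x](T))) → 4
  σ[y='t']((π[y](U) − π[y](ρ[y/x](T)))) → 1
  ρ[z/y](σ[y='t']((π[y](U) − π[y](ρ[y/x](T))))) → 1

== RESULT ==
z
t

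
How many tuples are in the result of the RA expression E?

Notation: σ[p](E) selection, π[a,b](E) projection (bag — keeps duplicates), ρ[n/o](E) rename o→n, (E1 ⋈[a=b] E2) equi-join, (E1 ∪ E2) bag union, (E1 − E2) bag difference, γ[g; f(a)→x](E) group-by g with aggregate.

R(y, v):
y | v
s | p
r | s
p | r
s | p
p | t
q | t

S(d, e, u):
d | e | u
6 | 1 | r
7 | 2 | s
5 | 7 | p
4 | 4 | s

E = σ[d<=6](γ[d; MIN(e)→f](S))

Stepwise |·|:
  S → 4
  γ[d; MIN(e)→f](S) → 4
  σ[d<=6](γ[d; MIN(e)→f](S)) → 3

|E| = 3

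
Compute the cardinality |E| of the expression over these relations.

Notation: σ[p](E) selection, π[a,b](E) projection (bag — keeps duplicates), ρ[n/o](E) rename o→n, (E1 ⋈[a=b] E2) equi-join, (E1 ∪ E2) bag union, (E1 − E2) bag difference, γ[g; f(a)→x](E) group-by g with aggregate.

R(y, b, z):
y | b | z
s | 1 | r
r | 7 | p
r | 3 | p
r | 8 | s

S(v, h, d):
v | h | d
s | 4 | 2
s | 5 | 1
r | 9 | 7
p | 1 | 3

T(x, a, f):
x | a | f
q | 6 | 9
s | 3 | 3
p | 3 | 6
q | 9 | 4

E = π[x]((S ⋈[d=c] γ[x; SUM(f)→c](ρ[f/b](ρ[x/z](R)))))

Row counts bottom-up:
  S → 4
  R → 4
  ρ[x/z](R) → 4
  ρ[f/b](ρ[x/z](R)) → 4
  γ[x; SUM(f)→c](ρ[f/b](ρ[x/z](R))) → 3
  (S ⋈[d=c] γ[x; SUM(f)→c](ρ[f/b](ρ[x/z](R)))) → 1
  π[x]((S ⋈[d=c] γ[x; SUM(f)→c](ρ[f/b](ρ[x/z](R))))) → 1

|E| = 1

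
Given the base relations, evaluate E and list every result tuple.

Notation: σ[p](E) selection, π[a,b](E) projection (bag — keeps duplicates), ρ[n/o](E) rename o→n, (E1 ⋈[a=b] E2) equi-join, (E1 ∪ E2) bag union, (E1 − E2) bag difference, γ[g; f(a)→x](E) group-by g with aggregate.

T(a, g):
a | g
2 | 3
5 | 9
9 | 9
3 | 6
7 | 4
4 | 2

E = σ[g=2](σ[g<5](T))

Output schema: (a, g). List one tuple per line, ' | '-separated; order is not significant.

Subexpression sizes:
  T → 6
  σ[g<5](T) → 3
  σ[g=2](σ[g<5](T)) → 1

== RESULT ==
a | g
4 | 2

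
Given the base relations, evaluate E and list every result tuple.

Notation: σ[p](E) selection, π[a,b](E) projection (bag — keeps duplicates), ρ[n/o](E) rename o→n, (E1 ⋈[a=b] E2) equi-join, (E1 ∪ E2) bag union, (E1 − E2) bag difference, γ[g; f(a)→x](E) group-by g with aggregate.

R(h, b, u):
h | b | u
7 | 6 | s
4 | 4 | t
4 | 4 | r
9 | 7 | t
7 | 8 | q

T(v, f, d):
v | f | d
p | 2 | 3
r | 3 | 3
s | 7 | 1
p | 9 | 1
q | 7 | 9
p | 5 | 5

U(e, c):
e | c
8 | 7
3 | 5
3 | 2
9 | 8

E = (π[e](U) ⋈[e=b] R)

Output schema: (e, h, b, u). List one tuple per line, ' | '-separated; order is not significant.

Stepwise |·|:
  U → 4
  π[e](U) → 4
  R → 5
  (π[e](U) ⋈[e=b] R) → 1

== RESULT ==
e | h | b | u
8 | 7 | 8 | q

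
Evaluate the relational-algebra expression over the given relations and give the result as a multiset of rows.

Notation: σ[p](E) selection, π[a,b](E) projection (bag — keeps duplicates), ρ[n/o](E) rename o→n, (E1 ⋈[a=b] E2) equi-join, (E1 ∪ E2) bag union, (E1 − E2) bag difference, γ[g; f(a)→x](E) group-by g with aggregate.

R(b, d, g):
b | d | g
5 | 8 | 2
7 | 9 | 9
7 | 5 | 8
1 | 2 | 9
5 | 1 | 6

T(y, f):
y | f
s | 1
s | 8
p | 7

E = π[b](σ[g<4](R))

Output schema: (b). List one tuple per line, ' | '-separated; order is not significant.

Per-node cardinality:
  R → 5
  σ[g<4](R) → 1
  π[b](σ[g<4](R)) → 1

== RESULT ==
b
5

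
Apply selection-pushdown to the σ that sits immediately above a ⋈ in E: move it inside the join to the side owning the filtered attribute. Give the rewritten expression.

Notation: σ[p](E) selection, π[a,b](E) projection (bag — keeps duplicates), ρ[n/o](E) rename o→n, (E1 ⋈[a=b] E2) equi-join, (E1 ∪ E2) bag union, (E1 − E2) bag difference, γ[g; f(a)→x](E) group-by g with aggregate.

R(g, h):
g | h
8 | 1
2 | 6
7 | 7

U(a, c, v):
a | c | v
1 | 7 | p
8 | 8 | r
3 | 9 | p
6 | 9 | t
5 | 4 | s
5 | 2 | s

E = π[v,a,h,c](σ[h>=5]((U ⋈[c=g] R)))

σ filters on h, owned by the right side.
E' = π[v,a,h,c]((U ⋈[c=g] σ[h>=5](R)))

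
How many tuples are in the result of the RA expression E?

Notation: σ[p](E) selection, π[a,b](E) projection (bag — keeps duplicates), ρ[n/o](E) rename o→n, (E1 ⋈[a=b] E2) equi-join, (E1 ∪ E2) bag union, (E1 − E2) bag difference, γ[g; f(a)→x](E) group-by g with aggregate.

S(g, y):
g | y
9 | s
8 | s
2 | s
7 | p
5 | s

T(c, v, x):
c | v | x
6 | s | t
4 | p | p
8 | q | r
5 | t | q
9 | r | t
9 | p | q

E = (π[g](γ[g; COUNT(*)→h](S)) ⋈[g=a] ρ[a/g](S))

Subexpression sizes:
  S → 5
  γ[g; COUNT(*)→h](S) → 5
  π[g](γ[g; COUNT(*)→h](S)) → 5
  S → 5
  ρ[a/g](S) → 5
  (π[g](γ[g; COUNT(*)→h](S)) ⋈[g=a] ρ[a/g](S)) → 5

|E| = 5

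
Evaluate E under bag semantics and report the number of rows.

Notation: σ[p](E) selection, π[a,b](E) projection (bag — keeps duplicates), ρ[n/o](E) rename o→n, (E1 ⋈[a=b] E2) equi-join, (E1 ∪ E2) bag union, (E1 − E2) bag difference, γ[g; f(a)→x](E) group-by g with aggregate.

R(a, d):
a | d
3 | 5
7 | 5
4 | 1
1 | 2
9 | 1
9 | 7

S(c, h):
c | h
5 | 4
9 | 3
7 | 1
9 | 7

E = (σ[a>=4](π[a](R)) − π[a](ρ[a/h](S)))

Subexpression sizes:
  R → 6
  π[a](R) → 6
  σ[a>=4](π[a](R)) → 4
  S → 4
  ρ[a/h](S) → 4
  π[a](ρ[a/h](S)) → 4
  (σ[a>=4](π[a](R)) − π[a](ρ[a/h](S))) → 2

|E| = 2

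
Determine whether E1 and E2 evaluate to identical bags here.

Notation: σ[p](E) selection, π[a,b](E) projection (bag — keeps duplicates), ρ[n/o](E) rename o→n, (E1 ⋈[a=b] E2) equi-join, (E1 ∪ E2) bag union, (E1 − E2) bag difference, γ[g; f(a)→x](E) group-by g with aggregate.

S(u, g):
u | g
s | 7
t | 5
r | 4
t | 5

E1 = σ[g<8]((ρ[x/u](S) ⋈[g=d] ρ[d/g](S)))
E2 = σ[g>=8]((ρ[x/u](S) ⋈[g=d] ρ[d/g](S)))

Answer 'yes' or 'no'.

E1 stepwise |·|:
  S → 4
  ρ[x/u](S) → 4
  S → 4
  ρ[d/g](S) → 4
  (ρ[x/u](S) ⋈[g=d] ρ[d/g](S)) → 6
  σ[g<8]((ρ[x/u](S) ⋈[g=d] ρ[d/g](S))) → 6
E2 stepwise |·|:
  S → 4
  ρ[x/u](S) → 4
  S → 4
  ρ[d/g](S) → 4
  (ρ[x/u](S) ⋈[g=d] ρ[d/g](S)) → 6
  σ[g>=8]((ρ[x/u](S) ⋈[g=d] ρ[d/g](S))) → 0

E1 result:
x | g | u | d
r | 4 | r | 4
s | 7 | s | 7
t | 5 | t | 5
t | 5 | t | 5
t | 5 | t | 5
t | 5 | t | 5
E2 result:
x | g | u | d
(0 rows)
Witness: ('s', 7, 's', 7) appears 1× in E1 but 0× in E2.

no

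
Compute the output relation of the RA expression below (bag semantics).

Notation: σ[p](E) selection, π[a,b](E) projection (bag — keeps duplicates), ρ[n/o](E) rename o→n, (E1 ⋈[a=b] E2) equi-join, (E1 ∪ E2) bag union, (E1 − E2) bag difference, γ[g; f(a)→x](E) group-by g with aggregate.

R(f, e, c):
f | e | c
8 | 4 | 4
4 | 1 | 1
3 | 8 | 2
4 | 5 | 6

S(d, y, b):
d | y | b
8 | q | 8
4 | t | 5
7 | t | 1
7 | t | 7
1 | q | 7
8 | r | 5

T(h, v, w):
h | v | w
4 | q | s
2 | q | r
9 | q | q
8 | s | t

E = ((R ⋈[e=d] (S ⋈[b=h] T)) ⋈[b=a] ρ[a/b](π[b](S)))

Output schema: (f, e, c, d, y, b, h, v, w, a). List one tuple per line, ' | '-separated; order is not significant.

Subexpression sizes:
  R → 4
  S → 6
  T → 4
  (S ⋈[b=h] T) → 1
  (R ⋈[e=d] (S ⋈[b=h] T)) → 1
  S → 6
  π[b](S) → 6
  ρ[a/b](π[b](S)) → 6
  ((R ⋈[e=d] (S ⋈[b=h] T)) ⋈[b=a] ρ[a/b](π[b](S))) → 1

== RESULT ==
f | e | c | d | y | b | h | v | w | a
3 | 8 | 2 | 8 | q | 8 | 8 | s | t | 8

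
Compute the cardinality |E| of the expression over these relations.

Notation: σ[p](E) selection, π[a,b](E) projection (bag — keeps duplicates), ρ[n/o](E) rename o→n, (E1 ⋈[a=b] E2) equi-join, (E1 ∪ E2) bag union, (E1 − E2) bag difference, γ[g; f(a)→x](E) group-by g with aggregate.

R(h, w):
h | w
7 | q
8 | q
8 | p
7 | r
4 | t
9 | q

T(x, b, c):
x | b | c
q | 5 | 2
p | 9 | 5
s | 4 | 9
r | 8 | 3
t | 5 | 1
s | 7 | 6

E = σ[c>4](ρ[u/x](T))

Stepwise |·|:
  T → 6
  ρ[u/x](T) → 6
  σ[c>4](ρ[u/x](T)) → 3

|E| = 3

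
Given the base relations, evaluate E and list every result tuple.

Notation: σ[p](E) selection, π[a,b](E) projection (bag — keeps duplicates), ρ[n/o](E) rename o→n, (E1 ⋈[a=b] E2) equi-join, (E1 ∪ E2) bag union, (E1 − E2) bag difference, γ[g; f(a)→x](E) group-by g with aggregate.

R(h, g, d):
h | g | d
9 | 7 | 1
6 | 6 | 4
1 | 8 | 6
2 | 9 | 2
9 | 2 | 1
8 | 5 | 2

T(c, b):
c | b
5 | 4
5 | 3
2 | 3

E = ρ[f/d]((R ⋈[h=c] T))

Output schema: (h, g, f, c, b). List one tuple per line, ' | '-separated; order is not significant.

Per-node cardinality:
  R → 6
  T → 3
  (R ⋈[h=c] T) → 1
  ρ[f/d]((R ⋈[h=c] T)) → 1

== RESULT ==
h | g | f | c | b
2 | 9 | 2 | 2 | 3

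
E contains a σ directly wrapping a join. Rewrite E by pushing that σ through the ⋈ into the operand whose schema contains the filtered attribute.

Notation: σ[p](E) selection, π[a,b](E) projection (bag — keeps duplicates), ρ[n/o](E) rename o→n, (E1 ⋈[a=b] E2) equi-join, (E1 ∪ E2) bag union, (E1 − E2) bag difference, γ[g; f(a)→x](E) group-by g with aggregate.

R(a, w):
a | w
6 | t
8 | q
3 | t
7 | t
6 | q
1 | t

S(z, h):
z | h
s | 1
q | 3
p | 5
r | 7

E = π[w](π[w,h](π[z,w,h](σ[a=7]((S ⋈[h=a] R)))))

σ filters on a, owned by the right side.
E' = π[w](π[w,h](π[z,w,h]((S ⋈[h=a] σ[a=7](R)))))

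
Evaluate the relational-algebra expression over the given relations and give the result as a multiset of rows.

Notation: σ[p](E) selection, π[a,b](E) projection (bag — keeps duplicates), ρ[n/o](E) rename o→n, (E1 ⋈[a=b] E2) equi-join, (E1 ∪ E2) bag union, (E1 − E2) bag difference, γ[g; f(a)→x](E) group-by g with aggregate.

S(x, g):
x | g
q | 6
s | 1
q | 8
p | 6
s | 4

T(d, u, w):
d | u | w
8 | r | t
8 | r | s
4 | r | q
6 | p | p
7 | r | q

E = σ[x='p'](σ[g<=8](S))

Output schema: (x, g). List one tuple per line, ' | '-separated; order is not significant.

Stepwise |·|:
  S → 5
  σ[g<=8](S) → 5
  σ[x='p'](σ[g<=8](S)) → 1

== RESULT ==
x | g
p | 6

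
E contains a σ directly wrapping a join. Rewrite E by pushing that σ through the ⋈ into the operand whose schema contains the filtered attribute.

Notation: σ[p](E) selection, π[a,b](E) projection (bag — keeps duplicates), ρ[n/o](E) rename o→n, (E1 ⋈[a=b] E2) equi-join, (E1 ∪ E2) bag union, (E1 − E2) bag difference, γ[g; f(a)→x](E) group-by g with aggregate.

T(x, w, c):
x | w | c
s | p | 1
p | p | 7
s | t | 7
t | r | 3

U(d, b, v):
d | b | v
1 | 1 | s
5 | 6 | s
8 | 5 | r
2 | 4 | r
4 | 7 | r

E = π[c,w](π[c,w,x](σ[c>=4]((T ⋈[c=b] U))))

σ filters on c, owned by the left side.
E' = π[c,w](π[c,w,x]((σ[c>=4](T) ⋈[c=b] U)))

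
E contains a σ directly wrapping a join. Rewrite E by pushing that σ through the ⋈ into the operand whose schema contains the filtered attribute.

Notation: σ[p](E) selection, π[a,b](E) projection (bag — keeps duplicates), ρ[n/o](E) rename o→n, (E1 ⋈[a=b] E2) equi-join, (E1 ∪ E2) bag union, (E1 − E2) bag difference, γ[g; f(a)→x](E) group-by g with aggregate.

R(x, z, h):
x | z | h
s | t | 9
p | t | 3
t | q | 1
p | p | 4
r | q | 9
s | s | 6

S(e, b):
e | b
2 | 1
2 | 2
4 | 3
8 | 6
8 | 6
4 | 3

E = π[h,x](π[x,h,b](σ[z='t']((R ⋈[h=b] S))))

σ filters on z, owned by the left side.
E' = π[h,x](π[x,h,b]((σ[z='t'](R) ⋈[h=b] S)))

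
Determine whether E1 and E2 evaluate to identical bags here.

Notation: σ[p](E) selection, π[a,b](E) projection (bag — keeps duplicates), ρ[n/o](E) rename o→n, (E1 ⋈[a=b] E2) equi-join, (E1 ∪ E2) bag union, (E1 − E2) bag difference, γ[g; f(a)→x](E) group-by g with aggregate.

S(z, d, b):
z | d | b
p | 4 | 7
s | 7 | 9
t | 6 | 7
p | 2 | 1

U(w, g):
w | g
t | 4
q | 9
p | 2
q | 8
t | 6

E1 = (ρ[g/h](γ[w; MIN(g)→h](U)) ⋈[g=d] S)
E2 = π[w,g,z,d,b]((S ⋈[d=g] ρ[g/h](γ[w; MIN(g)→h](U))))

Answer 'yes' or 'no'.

E1 stepwise |·|:
  U → 5
  γ[w; MIN(g)→h](U) → 3
  ρ[g/h](γ[w; MIN(g)→h](U)) → 3
  S → 4
  (ρ[g/h](γ[w; MIN(g)→h](U)) ⋈[g=d] S) → 2
E2 stepwise |·|:
  S → 4
  U → 5
  γ[w; MIN(g)→h](U) → 3
  ρ[g/h](γ[w; MIN(g)→h](U)) → 3
  (S ⋈[d=g] ρ[g/h](γ[w; MIN(g)→h](U))) → 2
  π[w,g,z,d,b]((S ⋈[d=g] ρ[g/h](γ[w; MIN(g)→h](U)))) → 2

E1 and E2 produce the same multiset:
w | g | z | d | b
p | 2 | p | 2 | 1
t | 4 | p | 4 | 7

yes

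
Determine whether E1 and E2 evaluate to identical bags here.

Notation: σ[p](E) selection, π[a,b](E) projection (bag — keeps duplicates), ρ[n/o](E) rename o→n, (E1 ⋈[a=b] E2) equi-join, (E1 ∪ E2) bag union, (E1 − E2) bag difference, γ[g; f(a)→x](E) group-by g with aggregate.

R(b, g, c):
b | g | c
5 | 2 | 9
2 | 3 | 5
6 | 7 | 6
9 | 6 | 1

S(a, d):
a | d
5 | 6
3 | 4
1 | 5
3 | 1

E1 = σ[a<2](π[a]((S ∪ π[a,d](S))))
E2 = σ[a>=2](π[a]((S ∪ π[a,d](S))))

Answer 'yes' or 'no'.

E1 per-node cardinality:
  S → 4
  S → 4
  π[a,d](S) → 4
  (S ∪ π[a,d](S)) → 8
  π[a]((S ∪ π[a,d](S))) → 8
  σ[a<2](π[a]((S ∪ π[a,d](S)))) → 2
E2 per-node cardinality:
  S → 4
  S → 4
  π[a,d](S) → 4
  (S ∪ π[a,d](S)) → 8
  π[a]((S ∪ π[a,d](S))) → 8
  σ[a>=2](π[a]((S ∪ π[a,d](S)))) → 6

E1 result:
a
1
1
E2 result:
a
3
3
3
3
5
5
Witness: (1,) appears 2× in E1 but 0× in E2.

no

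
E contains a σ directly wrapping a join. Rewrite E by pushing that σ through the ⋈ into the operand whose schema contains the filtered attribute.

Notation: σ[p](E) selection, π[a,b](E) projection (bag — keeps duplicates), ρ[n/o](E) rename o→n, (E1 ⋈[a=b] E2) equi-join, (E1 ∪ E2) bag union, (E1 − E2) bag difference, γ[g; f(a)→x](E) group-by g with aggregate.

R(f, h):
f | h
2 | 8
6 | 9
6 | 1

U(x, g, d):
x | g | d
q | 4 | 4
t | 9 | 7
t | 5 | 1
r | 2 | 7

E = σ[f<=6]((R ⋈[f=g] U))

σ filters on f, owned by the left side.
E' = (σ[f<=6](R) ⋈[f=g] U)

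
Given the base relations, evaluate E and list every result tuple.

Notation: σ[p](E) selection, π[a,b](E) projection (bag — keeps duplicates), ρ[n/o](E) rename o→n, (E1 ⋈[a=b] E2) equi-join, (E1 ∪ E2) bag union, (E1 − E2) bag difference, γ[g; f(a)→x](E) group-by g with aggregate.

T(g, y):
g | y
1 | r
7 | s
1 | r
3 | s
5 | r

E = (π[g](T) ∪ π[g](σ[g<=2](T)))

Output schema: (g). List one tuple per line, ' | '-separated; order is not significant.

Stepwise |·|:
  T → 5
  π[g](T) → 5
  T → 5
  σ[g<=2](T) → 2
  π[g](σ[g<=2](T)) → 2
  (π[g](T) ∪ π[g](σ[g<=2](T))) → 7

== RESULT ==
g
1
1
1
1
3
5
7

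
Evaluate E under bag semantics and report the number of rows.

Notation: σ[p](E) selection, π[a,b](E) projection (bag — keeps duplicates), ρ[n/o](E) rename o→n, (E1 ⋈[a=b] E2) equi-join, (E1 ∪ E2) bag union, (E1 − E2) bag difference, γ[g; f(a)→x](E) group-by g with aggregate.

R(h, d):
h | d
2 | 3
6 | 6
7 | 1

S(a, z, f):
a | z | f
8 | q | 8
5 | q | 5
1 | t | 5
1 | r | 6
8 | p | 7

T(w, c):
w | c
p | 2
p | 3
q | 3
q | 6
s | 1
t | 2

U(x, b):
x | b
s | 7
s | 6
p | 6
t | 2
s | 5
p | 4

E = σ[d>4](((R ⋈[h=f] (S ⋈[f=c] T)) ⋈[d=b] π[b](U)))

Row counts bottom-up:
  R → 3
  S → 5
  T → 6
  (S ⋈[f=c] T) → 1
  (R ⋈[h=f] (S ⋈[f=c] T)) → 1
  U → 6
  π[b](U) → 6
  ((R ⋈[h=f] (S ⋈[f=c] T)) ⋈[d=b] π[b](U)) → 2
  σ[d>4](((R ⋈[h=f] (S ⋈[f=c] T)) ⋈[d=b] π[b](U))) → 2

|E| = 2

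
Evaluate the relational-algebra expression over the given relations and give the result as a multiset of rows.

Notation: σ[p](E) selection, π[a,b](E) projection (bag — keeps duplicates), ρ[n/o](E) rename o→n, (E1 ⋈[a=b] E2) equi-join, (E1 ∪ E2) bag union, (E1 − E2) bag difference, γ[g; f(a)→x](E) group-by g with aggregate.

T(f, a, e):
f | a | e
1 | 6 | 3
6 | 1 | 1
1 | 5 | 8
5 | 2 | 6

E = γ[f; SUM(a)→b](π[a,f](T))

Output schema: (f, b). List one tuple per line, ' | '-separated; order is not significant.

Per-node cardinality:
  T → 4
  π[a,f](T) → 4
  γ[f; SUM(a)→b](π[a,f](T)) → 3

== RESULT ==
f | b
1 | 11
5 | 2
6 | 1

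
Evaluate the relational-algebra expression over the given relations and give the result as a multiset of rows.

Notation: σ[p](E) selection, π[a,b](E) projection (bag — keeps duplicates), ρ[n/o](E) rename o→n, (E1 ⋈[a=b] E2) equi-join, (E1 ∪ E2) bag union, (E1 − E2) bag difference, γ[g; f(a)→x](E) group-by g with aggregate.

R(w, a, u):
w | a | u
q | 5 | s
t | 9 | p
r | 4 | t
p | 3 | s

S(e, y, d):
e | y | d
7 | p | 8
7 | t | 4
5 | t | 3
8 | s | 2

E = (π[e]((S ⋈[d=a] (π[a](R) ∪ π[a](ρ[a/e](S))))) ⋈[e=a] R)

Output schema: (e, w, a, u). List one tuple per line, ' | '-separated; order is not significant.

Subexpression sizes:
  S → 4
  R → 4
  π[a](R) → 4
  S → 4
  ρ[a/e](S) → 4
  π[a](ρ[a/e](S)) → 4
  (π[a](R) ∪ π[a](ρ[a/e](S))) → 8
  (S ⋈[d=a] (π[a](R) ∪ π[a](ρ[a/e](S)))) → 3
  π[e]((S ⋈[d=a] (π[a](R) ∪ π[a](ρ[a/e](S))))) → 3
  R → 4
  (π[e]((S ⋈[d=a] (π[a](R) ∪ π[a](ρ[a/e](S))))) ⋈[e=a] R) → 1

== RESULT ==
e | w | a | u
5 | q | 5 | s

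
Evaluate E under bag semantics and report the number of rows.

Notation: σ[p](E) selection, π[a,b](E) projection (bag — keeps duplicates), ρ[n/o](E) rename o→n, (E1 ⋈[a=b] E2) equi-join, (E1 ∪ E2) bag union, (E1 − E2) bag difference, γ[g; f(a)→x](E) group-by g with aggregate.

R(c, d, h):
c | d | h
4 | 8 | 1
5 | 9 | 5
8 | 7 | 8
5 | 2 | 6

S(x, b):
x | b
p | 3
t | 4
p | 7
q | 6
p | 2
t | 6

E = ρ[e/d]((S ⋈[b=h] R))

Per-node cardinality:
  S → 6
  R → 4
  (S ⋈[b=h] R) → 2
  ρ[e/d]((S ⋈[b=h] R)) → 2

|E| = 2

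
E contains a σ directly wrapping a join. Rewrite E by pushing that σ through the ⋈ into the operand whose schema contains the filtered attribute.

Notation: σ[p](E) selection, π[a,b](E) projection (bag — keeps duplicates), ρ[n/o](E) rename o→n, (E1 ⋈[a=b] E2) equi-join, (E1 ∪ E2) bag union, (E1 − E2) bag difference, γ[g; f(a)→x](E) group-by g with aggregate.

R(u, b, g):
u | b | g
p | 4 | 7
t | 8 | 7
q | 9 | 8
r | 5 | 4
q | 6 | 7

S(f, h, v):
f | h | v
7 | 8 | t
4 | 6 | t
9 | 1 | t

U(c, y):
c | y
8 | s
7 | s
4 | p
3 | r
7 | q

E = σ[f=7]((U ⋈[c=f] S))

σ filters on f, owned by the right side.
E' = (U ⋈[c=f] σ[f=7](S))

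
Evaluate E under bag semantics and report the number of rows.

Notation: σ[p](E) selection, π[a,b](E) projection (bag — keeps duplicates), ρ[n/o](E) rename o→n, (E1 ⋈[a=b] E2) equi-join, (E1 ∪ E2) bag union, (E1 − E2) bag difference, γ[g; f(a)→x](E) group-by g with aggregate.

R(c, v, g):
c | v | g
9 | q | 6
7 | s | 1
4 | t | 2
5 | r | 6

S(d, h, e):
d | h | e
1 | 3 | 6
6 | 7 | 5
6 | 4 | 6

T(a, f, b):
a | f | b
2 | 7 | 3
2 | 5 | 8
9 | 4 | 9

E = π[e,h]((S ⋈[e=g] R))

Subexpression sizes:
  S → 3
  R → 4
  (S ⋈[e=g] R) → 4
  π[e,h]((S ⋈[e=g] R)) → 4

|E| = 4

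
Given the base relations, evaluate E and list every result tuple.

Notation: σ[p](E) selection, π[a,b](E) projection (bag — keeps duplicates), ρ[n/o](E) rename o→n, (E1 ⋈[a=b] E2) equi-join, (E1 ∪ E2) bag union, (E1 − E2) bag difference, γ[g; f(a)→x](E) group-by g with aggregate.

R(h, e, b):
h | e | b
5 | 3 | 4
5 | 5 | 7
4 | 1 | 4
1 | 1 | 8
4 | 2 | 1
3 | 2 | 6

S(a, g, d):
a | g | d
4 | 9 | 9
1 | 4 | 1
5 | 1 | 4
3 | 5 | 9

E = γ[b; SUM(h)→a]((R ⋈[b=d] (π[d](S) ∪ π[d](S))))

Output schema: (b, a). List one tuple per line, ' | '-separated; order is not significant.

Subexpression sizes:
  R → 6
  S → 4
  π[d](S) → 4
  S → 4
  π[d](S) → 4
  (π[d](S) ∪ π[d](S)) → 8
  (R ⋈[b=d] (π[d](S) ∪ π[d](S))) → 6
  γ[b; SUM(h)→a]((R ⋈[b=d] (π[d](S) ∪ π[d](S)))) → 2

== RESULT ==
b | a
1 | 8
4 | 18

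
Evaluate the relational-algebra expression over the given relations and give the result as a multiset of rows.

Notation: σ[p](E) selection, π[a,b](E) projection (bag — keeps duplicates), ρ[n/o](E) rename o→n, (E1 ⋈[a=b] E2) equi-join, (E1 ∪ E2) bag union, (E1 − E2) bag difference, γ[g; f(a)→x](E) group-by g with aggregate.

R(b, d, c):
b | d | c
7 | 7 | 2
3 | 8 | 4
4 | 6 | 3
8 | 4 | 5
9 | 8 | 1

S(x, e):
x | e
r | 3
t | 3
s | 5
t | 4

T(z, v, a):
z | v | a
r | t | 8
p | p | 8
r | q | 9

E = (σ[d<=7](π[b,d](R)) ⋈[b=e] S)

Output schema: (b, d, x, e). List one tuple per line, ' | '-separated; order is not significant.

Stepwise |·|:
  R → 5
  π[b,d](R) → 5
  σ[d<=7](π[b,d](R)) → 3
  S → 4
  (σ[d<=7](π[b,d](R)) ⋈[b=e] S) → 1

== RESULT ==
b | d | x | e
4 | 6 | t | 4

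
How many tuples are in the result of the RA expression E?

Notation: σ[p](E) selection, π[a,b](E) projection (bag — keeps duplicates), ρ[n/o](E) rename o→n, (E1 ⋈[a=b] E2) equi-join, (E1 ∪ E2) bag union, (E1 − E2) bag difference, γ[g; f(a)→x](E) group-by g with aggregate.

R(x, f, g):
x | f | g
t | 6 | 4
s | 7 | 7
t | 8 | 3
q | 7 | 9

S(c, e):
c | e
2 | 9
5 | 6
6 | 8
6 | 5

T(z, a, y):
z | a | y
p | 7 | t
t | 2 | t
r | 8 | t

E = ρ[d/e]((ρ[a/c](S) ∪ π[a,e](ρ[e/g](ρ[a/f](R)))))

Per-node cardinality:
  S → 4
  ρ[a/c](S) → 4
  R → 4
  ρ[a/f](R) → 4
  ρ[e/g](ρ[a/f](R)) → 4
  π[a,e](ρ[e/g](ρ[a/f](R))) → 4
  (ρ[a/c](S) ∪ π[a,e](ρ[e/g](ρ[a/f](R)))) → 8
  ρ[d/e]((ρ[a/c](S) ∪ π[a,e](ρ[e/g](ρ[a/f](R))))) → 8

|E| = 8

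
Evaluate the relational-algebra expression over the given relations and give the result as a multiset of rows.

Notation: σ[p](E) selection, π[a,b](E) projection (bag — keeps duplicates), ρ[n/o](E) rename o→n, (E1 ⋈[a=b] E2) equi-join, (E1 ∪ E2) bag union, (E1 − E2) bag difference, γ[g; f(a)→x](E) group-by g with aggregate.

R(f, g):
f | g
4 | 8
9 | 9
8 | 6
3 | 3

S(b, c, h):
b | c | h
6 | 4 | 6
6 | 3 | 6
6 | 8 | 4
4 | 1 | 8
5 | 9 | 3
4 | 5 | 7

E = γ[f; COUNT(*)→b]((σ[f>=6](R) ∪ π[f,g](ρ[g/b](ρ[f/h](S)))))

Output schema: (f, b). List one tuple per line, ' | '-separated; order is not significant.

Row counts bottom-up:
  R → 4
  σ[f>=6](R) → 2
  S → 6
  ρ[f/h](S) → 6
  ρ[g/b](ρ[f/h](S)) → 6
  π[f,g](ρ[g/b](ρ[f/h](S))) → 6
  (σ[f>=6](R) ∪ π[f,g](ρ[g/b](ρ[f/h](S)))) → 8
  γ[f; COUNT(*)→b]((σ[f>=6](R) ∪ π[f,g](ρ[g/b](ρ[f/h](S))))) → 6

== RESULT ==
f | b
3 | 1
4 | 1
6 | 2
7 | 1
8 | 2
9 | 1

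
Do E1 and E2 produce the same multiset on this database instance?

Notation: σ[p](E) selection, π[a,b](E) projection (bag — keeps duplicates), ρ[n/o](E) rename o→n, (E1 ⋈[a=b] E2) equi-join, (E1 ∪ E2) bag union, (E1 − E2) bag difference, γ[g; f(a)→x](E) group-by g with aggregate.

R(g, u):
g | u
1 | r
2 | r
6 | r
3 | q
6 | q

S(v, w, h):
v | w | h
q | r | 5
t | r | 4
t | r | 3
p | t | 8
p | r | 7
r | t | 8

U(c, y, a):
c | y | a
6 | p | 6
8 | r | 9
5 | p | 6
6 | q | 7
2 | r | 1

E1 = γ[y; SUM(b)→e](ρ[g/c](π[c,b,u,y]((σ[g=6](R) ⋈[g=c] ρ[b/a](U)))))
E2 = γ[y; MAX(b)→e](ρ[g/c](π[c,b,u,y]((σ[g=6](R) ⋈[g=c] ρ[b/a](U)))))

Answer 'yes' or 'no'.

E1 subexpression sizes:
  R → 5
  σ[g=6](R) → 2
  U → 5
  ρ[b/a](U) → 5
  (σ[g=6](R) ⋈[g=c] ρ[b/a](U)) → 4
  π[c,b,u,y]((σ[g=6](R) ⋈[g=c] ρ[b/a](U))) → 4
  ρ[g/c](π[c,b,u,y]((σ[g=6](R) ⋈[g=c] ρ[b/a](U)))) → 4
  γ[y; SUM(b)→e](ρ[g/c](π[c,b,u,y]((σ[g=6](R) ⋈[g=c] ρ[b/a](U))))) → 2
E2 subexpression sizes:
  R → 5
  σ[g=6](R) → 2
  U → 5
  ρ[b/a](U) → 5
  (σ[g=6](R) ⋈[g=c] ρ[b/a](U)) → 4
  π[c,b,u,y]((σ[g=6](R) ⋈[g=c] ρ[b/a](U))) → 4
  ρ[g/c](π[c,b,u,y]((σ[g=6](R) ⋈[g=c] ρ[b/a](U)))) → 4
  γ[y; MAX(b)→e](ρ[g/c](π[c,b,u,y]((σ[g=6](R) ⋈[g=c] ρ[b/a](U))))) → 2

E1 result:
y | e
p | 12
q | 14
E2 result:
y | e
p | 6
q | 7
Witness: ('q', 14) appears 1× in E1 but 0× in E2.

no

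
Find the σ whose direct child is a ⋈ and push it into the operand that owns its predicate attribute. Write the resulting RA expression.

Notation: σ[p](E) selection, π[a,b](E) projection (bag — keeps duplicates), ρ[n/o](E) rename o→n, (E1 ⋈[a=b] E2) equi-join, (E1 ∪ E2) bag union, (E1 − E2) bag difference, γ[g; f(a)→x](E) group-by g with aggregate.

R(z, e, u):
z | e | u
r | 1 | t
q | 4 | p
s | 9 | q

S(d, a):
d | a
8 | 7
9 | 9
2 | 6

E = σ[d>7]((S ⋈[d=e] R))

σ filters on d, owned by the left side.
E' = (σ[d>7](S) ⋈[d=e] R)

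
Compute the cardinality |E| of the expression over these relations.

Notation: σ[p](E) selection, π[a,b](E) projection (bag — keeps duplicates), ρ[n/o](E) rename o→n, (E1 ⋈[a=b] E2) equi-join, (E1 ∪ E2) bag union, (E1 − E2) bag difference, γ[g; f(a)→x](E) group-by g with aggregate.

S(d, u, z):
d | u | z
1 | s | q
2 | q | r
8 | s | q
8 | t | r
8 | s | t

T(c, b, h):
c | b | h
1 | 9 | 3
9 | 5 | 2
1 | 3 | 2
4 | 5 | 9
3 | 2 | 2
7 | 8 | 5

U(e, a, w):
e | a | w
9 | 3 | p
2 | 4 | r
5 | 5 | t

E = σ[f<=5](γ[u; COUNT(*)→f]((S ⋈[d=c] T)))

Per-node cardinality:
  S → 5
  T → 6
  (S ⋈[d=c] T) → 2
  γ[u; COUNT(*)→f]((S ⋈[d=c] T)) → 1
  σ[f<=5](γ[u; COUNT(*)→f]((S ⋈[d=c] T))) → 1

|E| = 1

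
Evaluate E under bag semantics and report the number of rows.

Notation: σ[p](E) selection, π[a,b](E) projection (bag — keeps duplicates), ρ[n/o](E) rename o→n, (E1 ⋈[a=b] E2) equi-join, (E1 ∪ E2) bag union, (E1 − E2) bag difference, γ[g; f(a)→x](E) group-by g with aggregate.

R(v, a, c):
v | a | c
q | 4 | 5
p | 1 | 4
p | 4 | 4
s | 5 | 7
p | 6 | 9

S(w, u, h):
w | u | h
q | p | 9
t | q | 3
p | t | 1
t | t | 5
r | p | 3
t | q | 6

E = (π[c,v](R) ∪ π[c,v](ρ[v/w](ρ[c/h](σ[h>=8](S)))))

Subexpression sizes:
  R → 5
  π[c,v](R) → 5
  S → 6
  σ[h>=8](S) → 1
  ρ[c/h](σ[h>=8](S)) → 1
  ρ[v/w](ρ[c/h](σ[h>=8](S))) → 1
  π[c,v](ρ[v/w](ρ[c/h](σ[h>=8](S)))) → 1
  (π[c,v](R) ∪ π[c,v](ρ[v/w](ρ[c/h](σ[h>=8](S))))) → 6

|E| = 6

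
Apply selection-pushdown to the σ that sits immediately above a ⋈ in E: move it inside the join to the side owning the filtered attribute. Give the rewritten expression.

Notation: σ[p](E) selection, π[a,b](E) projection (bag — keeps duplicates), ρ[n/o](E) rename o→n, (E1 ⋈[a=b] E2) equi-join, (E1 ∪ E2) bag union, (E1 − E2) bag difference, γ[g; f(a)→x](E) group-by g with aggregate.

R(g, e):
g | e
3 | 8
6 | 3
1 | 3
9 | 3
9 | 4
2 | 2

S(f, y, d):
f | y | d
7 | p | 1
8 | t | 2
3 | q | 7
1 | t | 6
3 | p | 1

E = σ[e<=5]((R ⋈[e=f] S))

σ filters on e, owned by the left side.
E' = (σ[e<=5](R) ⋈[e=f] S)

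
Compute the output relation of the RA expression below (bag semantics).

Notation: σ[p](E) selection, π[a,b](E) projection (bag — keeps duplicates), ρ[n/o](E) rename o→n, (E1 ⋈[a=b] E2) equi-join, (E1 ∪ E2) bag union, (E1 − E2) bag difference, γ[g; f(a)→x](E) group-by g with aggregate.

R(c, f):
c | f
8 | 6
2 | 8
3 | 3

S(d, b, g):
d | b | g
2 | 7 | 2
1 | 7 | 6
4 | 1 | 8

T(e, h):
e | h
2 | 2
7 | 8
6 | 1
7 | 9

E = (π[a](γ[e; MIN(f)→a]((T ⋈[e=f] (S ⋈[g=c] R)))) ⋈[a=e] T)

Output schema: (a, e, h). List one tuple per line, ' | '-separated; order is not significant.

Row counts bottom-up:
  T → 4
  S → 3
  R → 3
  (S ⋈[g=c] R) → 2
  (T ⋈[e=f] (S ⋈[g=c] R)) → 1
  γ[e; MIN(f)→a]((T ⋈[e=f] (S ⋈[g=c] R))) → 1
  π[a](γ[e; MIN(f)→a]((T ⋈[e=f] (S ⋈[g=c] R)))) → 1
  T → 4
  (π[a](γ[e; MIN(f)→a]((T ⋈[e=f] (S ⋈[g=c] R)))) ⋈[a=e] T) → 1

== RESULT ==
a | e | h
6 | 6 | 1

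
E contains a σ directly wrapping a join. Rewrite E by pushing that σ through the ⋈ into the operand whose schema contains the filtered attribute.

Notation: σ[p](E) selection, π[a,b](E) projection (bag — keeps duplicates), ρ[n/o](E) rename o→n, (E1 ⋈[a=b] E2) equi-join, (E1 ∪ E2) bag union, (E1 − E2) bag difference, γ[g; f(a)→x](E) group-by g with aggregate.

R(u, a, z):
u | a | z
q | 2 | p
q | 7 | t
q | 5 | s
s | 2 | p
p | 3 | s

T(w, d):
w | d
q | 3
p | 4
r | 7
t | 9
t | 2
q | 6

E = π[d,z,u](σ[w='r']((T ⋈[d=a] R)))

σ filters on w, owned by the left side.
E' = π[d,z,u]((σ[w='r'](T) ⋈[d=a] R))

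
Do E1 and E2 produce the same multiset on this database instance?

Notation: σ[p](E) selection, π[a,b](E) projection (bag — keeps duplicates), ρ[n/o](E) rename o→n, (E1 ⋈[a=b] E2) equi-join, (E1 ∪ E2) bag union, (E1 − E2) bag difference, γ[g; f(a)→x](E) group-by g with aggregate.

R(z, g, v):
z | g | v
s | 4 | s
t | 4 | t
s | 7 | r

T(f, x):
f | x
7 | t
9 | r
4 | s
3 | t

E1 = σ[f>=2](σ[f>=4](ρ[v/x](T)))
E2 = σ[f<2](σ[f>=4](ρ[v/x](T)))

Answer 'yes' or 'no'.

E1 stepwise |·|:
  T → 4
  ρ[v/x](T) → 4
  σ[f>=4](ρ[v/x](T)) → 3
  σ[f>=2](σ[f>=4](ρ[v/x](T))) → 3
E2 stepwise |·|:
  T → 4
  ρ[v/x](T) → 4
  σ[f>=4](ρ[v/x](T)) → 3
  σ[f<2](σ[f>=4](ρ[v/x](T))) → 0

E1 result:
f | v
4 | s
7 | t
9 | r
E2 result:
f | v
(0 rows)
Witness: (4, 's') appears 1× in E1 but 0× in E2.

no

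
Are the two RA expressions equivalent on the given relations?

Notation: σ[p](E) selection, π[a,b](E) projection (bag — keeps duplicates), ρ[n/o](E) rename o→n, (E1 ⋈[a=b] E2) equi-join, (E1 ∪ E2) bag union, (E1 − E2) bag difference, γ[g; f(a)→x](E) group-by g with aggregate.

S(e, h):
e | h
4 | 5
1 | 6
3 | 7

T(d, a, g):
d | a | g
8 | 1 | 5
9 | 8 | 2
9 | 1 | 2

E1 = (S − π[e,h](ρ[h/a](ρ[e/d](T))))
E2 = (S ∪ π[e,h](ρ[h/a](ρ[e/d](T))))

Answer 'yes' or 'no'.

E1 stepwise |·|:
  S → 3
  T → 3
  ρ[e/d](T) → 3
  ρ[h/a](ρ[e/d](T)) → 3
  π[e,h](ρ[h/a](ρ[e/d](T))) → 3
  (S − π[e,h](ρ[h/a](ρ[e/d](T)))) → 3
E2 stepwise |·|:
  S → 3
  T → 3
  ρ[e/d](T) → 3
  ρ[h/a](ρ[e/d](T)) → 3
  π[e,h](ρ[h/a](ρ[e/d](T))) → 3
  (S ∪ π[e,h](ρ[h/a](ρ[e/d](T)))) → 6

E1 result:
e | h
1 | 6
3 | 7
4 | 5
E2 result:
e | h
1 | 6
3 | 7
4 | 5
8 | 1
9 | 1
9 | 8
Witness: (8, 1) appears 0× in E1 but 1× in E2.

no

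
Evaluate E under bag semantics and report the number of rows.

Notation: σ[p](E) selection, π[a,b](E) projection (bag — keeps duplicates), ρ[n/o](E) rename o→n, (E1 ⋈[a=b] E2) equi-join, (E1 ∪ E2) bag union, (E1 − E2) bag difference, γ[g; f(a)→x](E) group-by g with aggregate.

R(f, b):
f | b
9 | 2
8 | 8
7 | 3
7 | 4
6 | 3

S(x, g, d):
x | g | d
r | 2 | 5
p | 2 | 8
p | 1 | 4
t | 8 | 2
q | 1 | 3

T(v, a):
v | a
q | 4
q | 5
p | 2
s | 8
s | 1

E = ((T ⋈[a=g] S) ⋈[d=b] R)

Subexpression sizes:
  T → 5
  S → 5
  (T ⋈[a=g] S) → 5
  R → 5
  ((T ⋈[a=g] S) ⋈[d=b] R) → 5

|E| = 5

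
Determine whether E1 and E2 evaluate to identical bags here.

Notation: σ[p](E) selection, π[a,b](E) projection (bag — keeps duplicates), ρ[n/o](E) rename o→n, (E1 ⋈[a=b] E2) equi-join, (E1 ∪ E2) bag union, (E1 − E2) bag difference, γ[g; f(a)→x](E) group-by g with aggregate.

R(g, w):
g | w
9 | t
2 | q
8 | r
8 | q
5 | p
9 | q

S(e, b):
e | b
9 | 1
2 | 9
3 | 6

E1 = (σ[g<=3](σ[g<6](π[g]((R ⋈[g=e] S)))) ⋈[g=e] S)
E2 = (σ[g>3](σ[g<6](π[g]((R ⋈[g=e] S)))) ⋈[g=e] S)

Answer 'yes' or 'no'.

E1 per-node cardinality:
  R → 6
  S → 3
  (R ⋈[g=e] S) → 3
  π[g]((R ⋈[g=e] S)) → 3
  σ[g<6](π[g]((R ⋈[g=e] S))) → 1
  σ[g<=3](σ[g<6](π[g]((R ⋈[g=e] S)))) → 1
  S → 3
  (σ[g<=3](σ[g<6](π[g]((R ⋈[g=e] S)))) ⋈[g=e] S) → 1
E2 per-node cardinality:
  R → 6
  S → 3
  (R ⋈[g=e] S) → 3
  π[g]((R ⋈[g=e] S)) → 3
  σ[g<6](π[g]((R ⋈[g=e] S))) → 1
  σ[g>3](σ[g<6](π[g]((R ⋈[g=e] S)))) → 0
  S → 3
  (σ[g>3](σ[g<6](π[g]((R ⋈[g=e] S)))) ⋈[g=e] S) → 0

E1 result:
g | e | b
2 | 2 | 9
E2 result:
g | e | b
(0 rows)
Witness: (2, 2, 9) appears 1× in E1 but 0× in E2.

no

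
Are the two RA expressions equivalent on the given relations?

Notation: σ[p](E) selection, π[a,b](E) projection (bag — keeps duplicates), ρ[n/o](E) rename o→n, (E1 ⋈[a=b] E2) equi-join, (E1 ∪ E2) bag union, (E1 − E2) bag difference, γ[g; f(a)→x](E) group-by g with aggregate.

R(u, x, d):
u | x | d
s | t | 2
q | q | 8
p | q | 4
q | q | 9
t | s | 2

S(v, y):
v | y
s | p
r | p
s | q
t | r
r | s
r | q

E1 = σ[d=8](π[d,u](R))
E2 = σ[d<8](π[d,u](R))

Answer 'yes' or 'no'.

E1 per-node cardinality:
  R → 5
  π[d,u](R) → 5
  σ[d=8](π[d,u](R)) → 1
E2 per-node cardinality:
  R → 5
  π[d,u](R) → 5
  σ[d<8](π[d,u](R)) → 3

E1 result:
d | u
8 | q
E2 result:
d | u
2 | s
2 | t
4 | p
Witness: (8, 'q') appears 1× in E1 but 0× in E2.

no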